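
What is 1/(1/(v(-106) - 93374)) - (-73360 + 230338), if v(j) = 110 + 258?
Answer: -249984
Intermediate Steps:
v(j) = 368
1/(1/(v(-106) - 93374)) - (-73360 + 230338) = 1/(1/(368 - 93374)) - (-73360 + 230338) = 1/(1/(-93006)) - 1*156978 = 1/(-1/93006) - 156978 = -93006 - 156978 = -249984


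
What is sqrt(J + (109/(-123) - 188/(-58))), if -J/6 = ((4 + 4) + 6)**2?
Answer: I*sqrt(14932856697)/3567 ≈ 34.258*I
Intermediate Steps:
J = -1176 (J = -6*((4 + 4) + 6)**2 = -6*(8 + 6)**2 = -6*14**2 = -6*196 = -1176)
sqrt(J + (109/(-123) - 188/(-58))) = sqrt(-1176 + (109/(-123) - 188/(-58))) = sqrt(-1176 + (109*(-1/123) - 188*(-1/58))) = sqrt(-1176 + (-109/123 + 94/29)) = sqrt(-1176 + 8401/3567) = sqrt(-4186391/3567) = I*sqrt(14932856697)/3567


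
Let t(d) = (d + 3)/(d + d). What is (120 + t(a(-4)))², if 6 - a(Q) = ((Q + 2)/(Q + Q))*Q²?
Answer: 235225/16 ≈ 14702.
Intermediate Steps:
a(Q) = 6 - Q*(2 + Q)/2 (a(Q) = 6 - (Q + 2)/(Q + Q)*Q² = 6 - (2 + Q)/((2*Q))*Q² = 6 - (2 + Q)*(1/(2*Q))*Q² = 6 - (2 + Q)/(2*Q)*Q² = 6 - Q*(2 + Q)/2)
t(d) = (3 + d)/(2*d) (t(d) = (3 + d)/((2*d)) = (3 + d)*(1/(2*d)) = (3 + d)/(2*d))
(120 + t(a(-4)))² = (120 + (3 + (6 - 1*(-4) - ½*(-4)²))/(2*(6 - 1*(-4) - ½*(-4)²)))² = (120 + (3 + (6 + 4 - ½*16))/(2*(6 + 4 - ½*16)))² = (120 + (3 + (6 + 4 - 8))/(2*(6 + 4 - 8)))² = (120 + (½)*(3 + 2)/2)² = (120 + (½)*(½)*5)² = (120 + 5/4)² = (485/4)² = 235225/16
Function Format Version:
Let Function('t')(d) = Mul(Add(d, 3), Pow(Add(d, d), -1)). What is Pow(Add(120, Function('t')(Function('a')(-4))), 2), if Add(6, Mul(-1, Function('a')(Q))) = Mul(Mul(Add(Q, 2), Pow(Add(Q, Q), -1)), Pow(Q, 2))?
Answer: Rational(235225, 16) ≈ 14702.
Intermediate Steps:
Function('a')(Q) = Add(6, Mul(Rational(-1, 2), Q, Add(2, Q))) (Function('a')(Q) = Add(6, Mul(-1, Mul(Mul(Add(Q, 2), Pow(Add(Q, Q), -1)), Pow(Q, 2)))) = Add(6, Mul(-1, Mul(Mul(Add(2, Q), Pow(Mul(2, Q), -1)), Pow(Q, 2)))) = Add(6, Mul(-1, Mul(Mul(Add(2, Q), Mul(Rational(1, 2), Pow(Q, -1))), Pow(Q, 2)))) = Add(6, Mul(-1, Mul(Mul(Rational(1, 2), Pow(Q, -1), Add(2, Q)), Pow(Q, 2)))) = Add(6, Mul(-1, Mul(Rational(1, 2), Q, Add(2, Q)))) = Add(6, Mul(Rational(-1, 2), Q, Add(2, Q))))
Function('t')(d) = Mul(Rational(1, 2), Pow(d, -1), Add(3, d)) (Function('t')(d) = Mul(Add(3, d), Pow(Mul(2, d), -1)) = Mul(Add(3, d), Mul(Rational(1, 2), Pow(d, -1))) = Mul(Rational(1, 2), Pow(d, -1), Add(3, d)))
Pow(Add(120, Function('t')(Function('a')(-4))), 2) = Pow(Add(120, Mul(Rational(1, 2), Pow(Add(6, Mul(-1, -4), Mul(Rational(-1, 2), Pow(-4, 2))), -1), Add(3, Add(6, Mul(-1, -4), Mul(Rational(-1, 2), Pow(-4, 2)))))), 2) = Pow(Add(120, Mul(Rational(1, 2), Pow(Add(6, 4, Mul(Rational(-1, 2), 16)), -1), Add(3, Add(6, 4, Mul(Rational(-1, 2), 16))))), 2) = Pow(Add(120, Mul(Rational(1, 2), Pow(Add(6, 4, -8), -1), Add(3, Add(6, 4, -8)))), 2) = Pow(Add(120, Mul(Rational(1, 2), Pow(2, -1), Add(3, 2))), 2) = Pow(Add(120, Mul(Rational(1, 2), Rational(1, 2), 5)), 2) = Pow(Add(120, Rational(5, 4)), 2) = Pow(Rational(485, 4), 2) = Rational(235225, 16)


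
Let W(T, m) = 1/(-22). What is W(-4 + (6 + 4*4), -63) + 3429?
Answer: 75437/22 ≈ 3429.0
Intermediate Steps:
W(T, m) = -1/22
W(-4 + (6 + 4*4), -63) + 3429 = -1/22 + 3429 = 75437/22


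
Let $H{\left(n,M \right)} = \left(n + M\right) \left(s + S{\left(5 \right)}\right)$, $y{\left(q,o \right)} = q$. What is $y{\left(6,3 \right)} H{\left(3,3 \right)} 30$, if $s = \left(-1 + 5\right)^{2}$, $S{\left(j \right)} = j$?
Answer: $22680$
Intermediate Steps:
$s = 16$ ($s = 4^{2} = 16$)
$H{\left(n,M \right)} = 21 M + 21 n$ ($H{\left(n,M \right)} = \left(n + M\right) \left(16 + 5\right) = \left(M + n\right) 21 = 21 M + 21 n$)
$y{\left(6,3 \right)} H{\left(3,3 \right)} 30 = 6 \left(21 \cdot 3 + 21 \cdot 3\right) 30 = 6 \left(63 + 63\right) 30 = 6 \cdot 126 \cdot 30 = 756 \cdot 30 = 22680$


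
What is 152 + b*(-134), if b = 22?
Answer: -2796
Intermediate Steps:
152 + b*(-134) = 152 + 22*(-134) = 152 - 2948 = -2796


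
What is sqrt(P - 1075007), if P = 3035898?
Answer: sqrt(1960891) ≈ 1400.3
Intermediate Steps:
sqrt(P - 1075007) = sqrt(3035898 - 1075007) = sqrt(1960891)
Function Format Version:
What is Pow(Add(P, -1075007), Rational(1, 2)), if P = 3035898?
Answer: Pow(1960891, Rational(1, 2)) ≈ 1400.3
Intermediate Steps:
Pow(Add(P, -1075007), Rational(1, 2)) = Pow(Add(3035898, -1075007), Rational(1, 2)) = Pow(1960891, Rational(1, 2))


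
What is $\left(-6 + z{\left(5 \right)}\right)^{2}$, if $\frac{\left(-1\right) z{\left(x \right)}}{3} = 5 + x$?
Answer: $1296$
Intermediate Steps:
$z{\left(x \right)} = -15 - 3 x$ ($z{\left(x \right)} = - 3 \left(5 + x\right) = -15 - 3 x$)
$\left(-6 + z{\left(5 \right)}\right)^{2} = \left(-6 - 30\right)^{2} = \left(-36\right)^{2} = 1296$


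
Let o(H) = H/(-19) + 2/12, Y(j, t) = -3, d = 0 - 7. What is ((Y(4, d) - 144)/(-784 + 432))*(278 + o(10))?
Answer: 1550899/13376 ≈ 115.95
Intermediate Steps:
d = -7
o(H) = 1/6 - H/19 (o(H) = H*(-1/19) + 2*(1/12) = -H/19 + 1/6 = 1/6 - H/19)
((Y(4, d) - 144)/(-784 + 432))*(278 + o(10)) = ((-3 - 144)/(-784 + 432))*(278 + (1/6 - 1/19*10)) = (-147/(-352))*(278 + (1/6 - 10/19)) = (-147*(-1/352))*(278 - 41/114) = (147/352)*(31651/114) = 1550899/13376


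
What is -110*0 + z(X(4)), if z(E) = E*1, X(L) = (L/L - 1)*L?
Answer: 0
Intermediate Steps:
X(L) = 0 (X(L) = (1 - 1)*L = 0*L = 0)
z(E) = E
-110*0 + z(X(4)) = -110*0 + 0 = 0 + 0 = 0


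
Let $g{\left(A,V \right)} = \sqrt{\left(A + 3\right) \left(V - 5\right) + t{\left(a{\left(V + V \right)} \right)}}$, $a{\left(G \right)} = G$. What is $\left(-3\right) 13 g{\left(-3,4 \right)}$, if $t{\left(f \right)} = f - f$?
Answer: $0$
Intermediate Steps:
$t{\left(f \right)} = 0$
$g{\left(A,V \right)} = \sqrt{\left(-5 + V\right) \left(3 + A\right)}$ ($g{\left(A,V \right)} = \sqrt{\left(A + 3\right) \left(V - 5\right) + 0} = \sqrt{\left(3 + A\right) \left(-5 + V\right) + 0} = \sqrt{\left(-5 + V\right) \left(3 + A\right) + 0} = \sqrt{\left(-5 + V\right) \left(3 + A\right)}$)
$\left(-3\right) 13 g{\left(-3,4 \right)} = \left(-3\right) 13 \sqrt{-15 - -15 + 3 \cdot 4 - 12} = - 39 \sqrt{-15 + 15 + 12 - 12} = - 39 \sqrt{0} = \left(-39\right) 0 = 0$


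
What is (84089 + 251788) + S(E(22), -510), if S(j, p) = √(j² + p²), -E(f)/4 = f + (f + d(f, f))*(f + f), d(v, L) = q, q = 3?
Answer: 335877 + 102*√1961 ≈ 3.4039e+5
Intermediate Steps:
d(v, L) = 3
E(f) = -4*f - 8*f*(3 + f) (E(f) = -4*(f + (f + 3)*(f + f)) = -4*(f + (3 + f)*(2*f)) = -4*(f + 2*f*(3 + f)) = -4*f - 8*f*(3 + f))
(84089 + 251788) + S(E(22), -510) = (84089 + 251788) + √((-4*22*(7 + 2*22))² + (-510)²) = 335877 + √((-4*22*(7 + 44))² + 260100) = 335877 + √((-4*22*51)² + 260100) = 335877 + √((-4488)² + 260100) = 335877 + √(20142144 + 260100) = 335877 + √20402244 = 335877 + 102*√1961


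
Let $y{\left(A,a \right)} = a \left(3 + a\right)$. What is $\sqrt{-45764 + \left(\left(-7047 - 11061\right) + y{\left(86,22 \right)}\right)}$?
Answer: $i \sqrt{63322} \approx 251.64 i$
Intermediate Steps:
$\sqrt{-45764 + \left(\left(-7047 - 11061\right) + y{\left(86,22 \right)}\right)} = \sqrt{-45764 + \left(\left(-7047 - 11061\right) + 22 \left(3 + 22\right)\right)} = \sqrt{-45764 + \left(-18108 + 22 \cdot 25\right)} = \sqrt{-45764 + \left(-18108 + 550\right)} = \sqrt{-45764 - 17558} = \sqrt{-63322} = i \sqrt{63322}$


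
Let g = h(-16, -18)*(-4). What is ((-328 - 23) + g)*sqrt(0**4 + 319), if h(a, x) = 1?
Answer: -355*sqrt(319) ≈ -6340.5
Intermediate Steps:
g = -4 (g = 1*(-4) = -4)
((-328 - 23) + g)*sqrt(0**4 + 319) = ((-328 - 23) - 4)*sqrt(0**4 + 319) = (-351 - 4)*sqrt(0 + 319) = -355*sqrt(319)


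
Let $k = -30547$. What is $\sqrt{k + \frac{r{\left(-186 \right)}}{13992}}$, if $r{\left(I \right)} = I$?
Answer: $\frac{i \sqrt{41530375205}}{1166} \approx 174.78 i$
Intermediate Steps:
$\sqrt{k + \frac{r{\left(-186 \right)}}{13992}} = \sqrt{-30547 - \frac{186}{13992}} = \sqrt{-30547 - \frac{31}{2332}} = \sqrt{- \frac{71235635}{2332}} = \frac{i \sqrt{41530375205}}{1166}$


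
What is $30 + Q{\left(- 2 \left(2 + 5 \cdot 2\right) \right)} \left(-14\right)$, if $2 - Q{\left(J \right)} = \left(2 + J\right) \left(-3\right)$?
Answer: $926$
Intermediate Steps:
$Q{\left(J \right)} = 8 + 3 J$ ($Q{\left(J \right)} = 2 - \left(2 + J\right) \left(-3\right) = 2 - \left(-6 - 3 J\right) = 2 + \left(6 + 3 J\right) = 8 + 3 J$)
$30 + Q{\left(- 2 \left(2 + 5 \cdot 2\right) \right)} \left(-14\right) = 30 + \left(8 + 3 \left(- 2 \left(2 + 5 \cdot 2\right)\right)\right) \left(-14\right) = 30 + \left(8 + 3 \left(- 2 \left(2 + 10\right)\right)\right) \left(-14\right) = 30 + \left(8 + 3 \left(\left(-2\right) 12\right)\right) \left(-14\right) = 30 + \left(8 + 3 \left(-24\right)\right) \left(-14\right) = 30 + \left(8 - 72\right) \left(-14\right) = 30 - -896 = 30 + 896 = 926$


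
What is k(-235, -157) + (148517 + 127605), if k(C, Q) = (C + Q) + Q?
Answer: 275573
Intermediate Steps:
k(C, Q) = C + 2*Q
k(-235, -157) + (148517 + 127605) = (-235 + 2*(-157)) + (148517 + 127605) = (-235 - 314) + 276122 = -549 + 276122 = 275573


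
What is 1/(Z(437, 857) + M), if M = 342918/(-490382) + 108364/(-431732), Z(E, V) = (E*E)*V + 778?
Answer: 1556717659/254774295777698365 ≈ 6.1102e-9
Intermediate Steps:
Z(E, V) = 778 + V*E² (Z(E, V) = E²*V + 778 = V*E² + 778 = 778 + V*E²)
M = -1479326684/1556717659 (M = 342918*(-1/490382) + 108364*(-1/431732) = -171459/245191 - 27091/107933 = -1479326684/1556717659 ≈ -0.95029)
1/(Z(437, 857) + M) = 1/((778 + 857*437²) - 1479326684/1556717659) = 1/((778 + 857*190969) - 1479326684/1556717659) = 1/((778 + 163660433) - 1479326684/1556717659) = 1/(163661211 - 1479326684/1556717659) = 1/(254774295777698365/1556717659) = 1556717659/254774295777698365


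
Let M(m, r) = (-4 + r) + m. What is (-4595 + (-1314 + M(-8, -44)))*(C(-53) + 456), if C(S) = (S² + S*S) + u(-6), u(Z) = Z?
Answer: -36195620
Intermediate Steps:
M(m, r) = -4 + m + r
C(S) = -6 + 2*S² (C(S) = (S² + S*S) - 6 = (S² + S²) - 6 = 2*S² - 6 = -6 + 2*S²)
(-4595 + (-1314 + M(-8, -44)))*(C(-53) + 456) = (-4595 + (-1314 + (-4 - 8 - 44)))*((-6 + 2*(-53)²) + 456) = (-4595 + (-1314 - 56))*((-6 + 2*2809) + 456) = (-4595 - 1370)*((-6 + 5618) + 456) = -5965*(5612 + 456) = -5965*6068 = -36195620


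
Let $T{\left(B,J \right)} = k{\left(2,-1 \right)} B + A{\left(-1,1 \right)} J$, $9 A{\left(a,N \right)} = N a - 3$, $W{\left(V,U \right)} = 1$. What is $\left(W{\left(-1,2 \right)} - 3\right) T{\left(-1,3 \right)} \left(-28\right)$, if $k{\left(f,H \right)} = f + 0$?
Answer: $- \frac{560}{3} \approx -186.67$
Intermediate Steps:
$A{\left(a,N \right)} = - \frac{1}{3} + \frac{N a}{9}$ ($A{\left(a,N \right)} = \frac{N a - 3}{9} = \frac{-3 + N a}{9} = - \frac{1}{3} + \frac{N a}{9}$)
$k{\left(f,H \right)} = f$
$T{\left(B,J \right)} = 2 B - \frac{4 J}{9}$ ($T{\left(B,J \right)} = 2 B + \left(- \frac{1}{3} + \frac{1}{9} \cdot 1 \left(-1\right)\right) J = 2 B + \left(- \frac{1}{3} - \frac{1}{9}\right) J = 2 B - \frac{4 J}{9}$)
$\left(W{\left(-1,2 \right)} - 3\right) T{\left(-1,3 \right)} \left(-28\right) = \left(1 - 3\right) \left(2 \left(-1\right) - \frac{4}{3}\right) \left(-28\right) = - 2 \left(-2 - \frac{4}{3}\right) \left(-28\right) = \left(-2\right) \left(- \frac{10}{3}\right) \left(-28\right) = \frac{20}{3} \left(-28\right) = - \frac{560}{3}$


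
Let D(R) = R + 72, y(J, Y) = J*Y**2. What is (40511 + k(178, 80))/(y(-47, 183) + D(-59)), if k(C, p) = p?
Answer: -40591/1573970 ≈ -0.025789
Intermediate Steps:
D(R) = 72 + R
(40511 + k(178, 80))/(y(-47, 183) + D(-59)) = (40511 + 80)/(-47*183**2 + (72 - 59)) = 40591/(-47*33489 + 13) = 40591/(-1573983 + 13) = 40591/(-1573970) = 40591*(-1/1573970) = -40591/1573970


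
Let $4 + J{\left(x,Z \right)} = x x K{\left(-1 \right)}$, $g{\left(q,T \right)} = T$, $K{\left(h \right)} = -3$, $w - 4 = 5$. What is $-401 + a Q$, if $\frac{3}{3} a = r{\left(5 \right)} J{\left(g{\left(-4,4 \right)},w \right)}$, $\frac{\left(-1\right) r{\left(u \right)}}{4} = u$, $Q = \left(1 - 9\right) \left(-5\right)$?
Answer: $41199$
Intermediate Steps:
$w = 9$ ($w = 4 + 5 = 9$)
$Q = 40$ ($Q = \left(-8\right) \left(-5\right) = 40$)
$r{\left(u \right)} = - 4 u$
$J{\left(x,Z \right)} = -4 - 3 x^{2}$ ($J{\left(x,Z \right)} = -4 + x x \left(-3\right) = -4 + x^{2} \left(-3\right) = -4 - 3 x^{2}$)
$a = 1040$ ($a = \left(-4\right) 5 \left(-4 - 3 \cdot 4^{2}\right) = - 20 \left(-4 - 48\right) = \left(-20\right) \left(-52\right) = 1040$)
$-401 + a Q = -401 + 1040 \cdot 40 = -401 + 41600 = 41199$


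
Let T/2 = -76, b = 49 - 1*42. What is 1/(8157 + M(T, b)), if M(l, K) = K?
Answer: 1/8164 ≈ 0.00012249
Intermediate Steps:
b = 7 (b = 49 - 42 = 7)
T = -152 (T = 2*(-76) = -152)
1/(8157 + M(T, b)) = 1/(8157 + 7) = 1/8164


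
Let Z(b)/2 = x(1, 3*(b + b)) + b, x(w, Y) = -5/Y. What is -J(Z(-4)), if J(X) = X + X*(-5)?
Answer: -91/3 ≈ -30.333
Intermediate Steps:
Z(b) = 2*b - 5/(3*b) (Z(b) = 2*(-5*1/(3*(b + b)) + b) = 2*(-5*1/(6*b) + b) = 2*(-5/(6*b) + b) = 2*(b - 5/(6*b)) = 2*b - 5/(3*b))
J(X) = -4*X (J(X) = X - 5*X = -4*X)
-J(Z(-4)) = -(-4)*(2*(-4) - 5/3/(-4)) = -(-4)*(-8 - 5/3*(-1/4)) = -(-4)*(-8 + 5/12) = -(-4)*(-91)/12 = -1*91/3 = -91/3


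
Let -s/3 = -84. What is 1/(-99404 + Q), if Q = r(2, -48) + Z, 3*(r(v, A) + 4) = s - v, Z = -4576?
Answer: -3/311702 ≈ -9.6246e-6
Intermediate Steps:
s = 252 (s = -3*(-84) = 252)
r(v, A) = 80 - v/3 (r(v, A) = -4 + (252 - v)/3 = -4 + (84 - v/3) = 80 - v/3)
Q = -13490/3 (Q = (80 - ⅓*2) - 4576 = (80 - ⅔) - 4576 = 238/3 - 4576 = -13490/3 ≈ -4496.7)
1/(-99404 + Q) = 1/(-99404 - 13490/3) = 1/(-311702/3) = -3/311702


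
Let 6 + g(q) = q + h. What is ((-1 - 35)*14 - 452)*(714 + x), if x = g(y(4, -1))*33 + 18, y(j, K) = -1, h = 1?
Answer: -510504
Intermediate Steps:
g(q) = -5 + q (g(q) = -6 + (q + 1) = -6 + (1 + q) = -5 + q)
x = -180 (x = (-5 - 1)*33 + 18 = -6*33 + 18 = -198 + 18 = -180)
((-1 - 35)*14 - 452)*(714 + x) = ((-1 - 35)*14 - 452)*(714 - 180) = (-36*14 - 452)*534 = (-504 - 452)*534 = -956*534 = -510504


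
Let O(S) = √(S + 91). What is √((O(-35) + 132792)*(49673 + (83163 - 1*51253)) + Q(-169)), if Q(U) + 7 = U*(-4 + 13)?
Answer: √(10833568208 + 163166*√14) ≈ 1.0409e+5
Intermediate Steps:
O(S) = √(91 + S)
Q(U) = -7 + 9*U (Q(U) = -7 + U*(-4 + 13) = -7 + U*9 = -7 + 9*U)
√((O(-35) + 132792)*(49673 + (83163 - 1*51253)) + Q(-169)) = √((√(91 - 35) + 132792)*(49673 + (83163 - 1*51253)) + (-7 + 9*(-169))) = √((√56 + 132792)*(49673 + (83163 - 51253)) + (-7 - 1521)) = √((2*√14 + 132792)*(49673 + 31910) - 1528) = √((132792 + 2*√14)*81583 - 1528) = √((10833569736 + 163166*√14) - 1528) = √(10833568208 + 163166*√14)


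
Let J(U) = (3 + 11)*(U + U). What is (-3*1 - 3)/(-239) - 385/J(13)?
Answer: -12833/12428 ≈ -1.0326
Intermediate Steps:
J(U) = 28*U (J(U) = 14*(2*U) = 28*U)
(-3*1 - 3)/(-239) - 385/J(13) = (-3*1 - 3)/(-239) - 385/(28*13) = (-3 - 3)*(-1/239) - 385/364 = -6*(-1/239) - 385*1/364 = 6/239 - 55/52 = -12833/12428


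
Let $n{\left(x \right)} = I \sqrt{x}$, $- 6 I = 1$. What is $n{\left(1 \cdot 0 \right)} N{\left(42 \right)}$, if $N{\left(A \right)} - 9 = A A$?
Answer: $0$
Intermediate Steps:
$I = - \frac{1}{6}$ ($I = \left(- \frac{1}{6}\right) 1 = - \frac{1}{6} \approx -0.16667$)
$n{\left(x \right)} = - \frac{\sqrt{x}}{6}$
$N{\left(A \right)} = 9 + A^{2}$ ($N{\left(A \right)} = 9 + A A = 9 + A^{2}$)
$n{\left(1 \cdot 0 \right)} N{\left(42 \right)} = - \frac{\sqrt{1 \cdot 0}}{6} \left(9 + 42^{2}\right) = - \frac{\sqrt{0}}{6} \left(9 + 1764\right) = \left(- \frac{1}{6}\right) 0 \cdot 1773 = 0 \cdot 1773 = 0$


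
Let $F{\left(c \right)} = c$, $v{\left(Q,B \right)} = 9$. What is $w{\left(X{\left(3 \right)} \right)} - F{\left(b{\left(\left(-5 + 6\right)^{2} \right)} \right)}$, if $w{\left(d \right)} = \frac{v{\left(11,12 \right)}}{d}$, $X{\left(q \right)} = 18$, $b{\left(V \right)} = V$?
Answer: $- \frac{1}{2} \approx -0.5$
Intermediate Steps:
$w{\left(d \right)} = \frac{9}{d}$
$w{\left(X{\left(3 \right)} \right)} - F{\left(b{\left(\left(-5 + 6\right)^{2} \right)} \right)} = \frac{9}{18} - \left(-5 + 6\right)^{2} = 9 \cdot \frac{1}{18} - 1^{2} = \frac{1}{2} - 1 = - \frac{1}{2}$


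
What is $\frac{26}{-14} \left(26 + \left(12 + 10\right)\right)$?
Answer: $- \frac{624}{7} \approx -89.143$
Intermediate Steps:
$\frac{26}{-14} \left(26 + \left(12 + 10\right)\right) = 26 \left(- \frac{1}{14}\right) \left(26 + 22\right) = \left(- \frac{13}{7}\right) 48 = - \frac{624}{7}$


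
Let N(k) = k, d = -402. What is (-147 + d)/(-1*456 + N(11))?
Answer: 549/445 ≈ 1.2337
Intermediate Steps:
(-147 + d)/(-1*456 + N(11)) = (-147 - 402)/(-1*456 + 11) = -549/(-456 + 11) = -549/(-445) = -549*(-1/445) = 549/445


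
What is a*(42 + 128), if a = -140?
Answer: -23800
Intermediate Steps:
a*(42 + 128) = -140*(42 + 128) = -140*170 = -23800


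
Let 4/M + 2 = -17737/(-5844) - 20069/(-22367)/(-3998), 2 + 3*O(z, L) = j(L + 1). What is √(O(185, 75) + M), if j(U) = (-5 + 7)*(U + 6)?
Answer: √4230950373072329765267046/270402026399 ≈ 7.6069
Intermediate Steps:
j(U) = 12 + 2*U (j(U) = 2*(6 + U) = 12 + 2*U)
O(z, L) = 4 + 2*L/3 (O(z, L) = -⅔ + (12 + 2*(L + 1))/3 = -⅔ + (12 + 2*(1 + L))/3 = -⅔ + (12 + (2 + 2*L))/3 = -⅔ + (14 + 2*L)/3 = -⅔ + (14/3 + 2*L/3) = 4 + 2*L/3)
M = 1045179133008/270402026399 (M = 4/(-2 + (-17737/(-5844) - 20069/(-22367)/(-3998))) = 4/(-2 + (-17737*(-1/5844) - 20069*(-1/22367)*(-1/3998))) = 4/(-2 + (17737/5844 + (20069/22367)*(-1/3998))) = 4/(-2 + (17737/5844 - 20069/89423266)) = 4/(-2 + 792991592903/261294783252) = 4/(270402026399/261294783252) = 4*(261294783252/270402026399) = 1045179133008/270402026399 ≈ 3.8653)
√(O(185, 75) + M) = √((4 + (⅔)*75) + 1045179133008/270402026399) = √((4 + 50) + 1045179133008/270402026399) = √(54 + 1045179133008/270402026399) = √(15646888558554/270402026399) = √4230950373072329765267046/270402026399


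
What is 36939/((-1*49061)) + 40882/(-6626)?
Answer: -1125234808/162539093 ≈ -6.9229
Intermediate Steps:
36939/((-1*49061)) + 40882/(-6626) = 36939/(-49061) + 40882*(-1/6626) = 36939*(-1/49061) - 20441/3313 = -36939/49061 - 20441/3313 = -1125234808/162539093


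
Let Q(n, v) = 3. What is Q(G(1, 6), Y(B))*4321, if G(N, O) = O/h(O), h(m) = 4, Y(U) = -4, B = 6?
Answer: 12963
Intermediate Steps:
G(N, O) = O/4
Q(G(1, 6), Y(B))*4321 = 3*4321 = 12963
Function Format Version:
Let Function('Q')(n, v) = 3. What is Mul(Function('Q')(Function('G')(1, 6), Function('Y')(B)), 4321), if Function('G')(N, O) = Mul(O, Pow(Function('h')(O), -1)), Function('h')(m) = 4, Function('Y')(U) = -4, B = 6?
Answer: 12963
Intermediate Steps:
Function('G')(N, O) = Mul(Rational(1, 4), O) (Function('G')(N, O) = Mul(O, Pow(4, -1)) = Mul(O, Rational(1, 4)) = Mul(Rational(1, 4), O))
Mul(Function('Q')(Function('G')(1, 6), Function('Y')(B)), 4321) = Mul(3, 4321) = 12963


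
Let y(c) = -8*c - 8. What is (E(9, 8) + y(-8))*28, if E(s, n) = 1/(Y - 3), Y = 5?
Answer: 1582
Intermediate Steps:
y(c) = -8 - 8*c
E(s, n) = 1/2 (E(s, n) = 1/(5 - 3) = 1/2)
(E(9, 8) + y(-8))*28 = (1/2 + (-8 - 8*(-8)))*28 = (1/2 + (-8 + 64))*28 = (1/2 + 56)*28 = (113/2)*28 = 1582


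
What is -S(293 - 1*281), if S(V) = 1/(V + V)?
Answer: -1/24 ≈ -0.041667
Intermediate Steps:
S(V) = 1/(2*V)
-S(293 - 1*281) = -1/(2*(293 - 1*281)) = -1/(2*(293 - 281)) = -1/(2*12) = -1*1/24 = -1/24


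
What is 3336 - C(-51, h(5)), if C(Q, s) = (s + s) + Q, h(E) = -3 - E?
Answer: 3403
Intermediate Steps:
C(Q, s) = Q + 2*s (C(Q, s) = 2*s + Q = Q + 2*s)
3336 - C(-51, h(5)) = 3336 - (-51 + 2*(-3 - 1*5)) = 3336 - (-51 + 2*(-3 - 5)) = 3336 - (-51 + 2*(-8)) = 3336 - (-51 - 16) = 3336 - 1*(-67) = 3336 + 67 = 3403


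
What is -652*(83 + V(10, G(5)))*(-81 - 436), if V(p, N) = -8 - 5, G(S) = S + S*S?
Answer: 23595880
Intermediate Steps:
G(S) = S + S²
V(p, N) = -13
-652*(83 + V(10, G(5)))*(-81 - 436) = -652*(83 - 13)*(-81 - 436) = -45640*(-517) = -652*(-36190) = 23595880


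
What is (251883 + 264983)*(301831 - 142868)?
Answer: 82162569958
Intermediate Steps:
(251883 + 264983)*(301831 - 142868) = 516866*158963 = 82162569958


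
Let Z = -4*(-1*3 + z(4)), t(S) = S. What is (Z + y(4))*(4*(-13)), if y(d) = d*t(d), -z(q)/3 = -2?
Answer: -208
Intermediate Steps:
z(q) = 6 (z(q) = -3*(-2) = 6)
y(d) = d² (y(d) = d*d = d²)
Z = -12 (Z = -4*(-1*3 + 6) = -4*(-3 + 6) = -4*3 = -12)
(Z + y(4))*(4*(-13)) = (-12 + 4²)*(4*(-13)) = (-12 + 16)*(-52) = 4*(-52) = -208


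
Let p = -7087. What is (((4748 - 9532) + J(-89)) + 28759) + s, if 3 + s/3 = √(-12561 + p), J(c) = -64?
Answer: 23902 + 24*I*√307 ≈ 23902.0 + 420.51*I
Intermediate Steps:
s = -9 + 24*I*√307 (s = -9 + 3*√(-12561 - 7087) = -9 + 3*√(-19648) = -9 + 3*(8*I*√307) = -9 + 24*I*√307 ≈ -9.0 + 420.51*I)
(((4748 - 9532) + J(-89)) + 28759) + s = (((4748 - 9532) - 64) + 28759) + (-9 + 24*I*√307) = ((-4784 - 64) + 28759) + (-9 + 24*I*√307) = (-4848 + 28759) + (-9 + 24*I*√307) = 23911 + (-9 + 24*I*√307) = 23902 + 24*I*√307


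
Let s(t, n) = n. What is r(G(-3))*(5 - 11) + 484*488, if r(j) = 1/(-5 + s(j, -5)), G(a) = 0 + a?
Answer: 1180963/5 ≈ 2.3619e+5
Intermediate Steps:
G(a) = a
r(j) = -1/10 (r(j) = 1/(-5 - 5) = 1/(-10) = -1/10)
r(G(-3))*(5 - 11) + 484*488 = -(5 - 11)/10 + 484*488 = -1/10*(-6) + 236192 = 3/5 + 236192 = 1180963/5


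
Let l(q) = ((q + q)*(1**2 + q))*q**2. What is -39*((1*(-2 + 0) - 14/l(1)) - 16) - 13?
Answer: 1651/2 ≈ 825.50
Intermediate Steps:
l(q) = 2*q**3*(1 + q) (l(q) = ((2*q)*(1 + q))*q**2 = (2*q*(1 + q))*q**2 = 2*q**3*(1 + q))
-39*((1*(-2 + 0) - 14/l(1)) - 16) - 13 = -39*((1*(-2 + 0) - 14*1/(2*(1 + 1))) - 16) - 13 = -39*((1*(-2) - 14/(2*1*2)) - 16) - 13 = -39*((-2 - 14/4) - 16) - 13 = -39*((-2 - 14*1/4) - 16) - 13 = -39*((-2 - 7/2) - 16) - 13 = -39*(-11/2 - 16) - 13 = -39*(-43/2) - 13 = 1677/2 - 13 = 1651/2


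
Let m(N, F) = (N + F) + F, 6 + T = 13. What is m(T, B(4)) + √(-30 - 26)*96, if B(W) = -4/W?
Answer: 5 + 192*I*√14 ≈ 5.0 + 718.4*I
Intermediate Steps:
T = 7 (T = -6 + 13 = 7)
m(N, F) = N + 2*F (m(N, F) = (F + N) + F = N + 2*F)
m(T, B(4)) + √(-30 - 26)*96 = (7 + 2*(-4/4)) + √(-30 - 26)*96 = (7 + 2*(-4*¼)) + √(-56)*96 = (7 + 2*(-1)) + (2*I*√14)*96 = (7 - 2) + 192*I*√14 = 5 + 192*I*√14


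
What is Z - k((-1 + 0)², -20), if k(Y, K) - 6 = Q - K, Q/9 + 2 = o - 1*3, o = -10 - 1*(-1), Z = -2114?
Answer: -2014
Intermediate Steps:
o = -9 (o = -10 + 1 = -9)
Q = -126 (Q = -18 + 9*(-9 - 1*3) = -18 + 9*(-9 - 3) = -18 + 9*(-12) = -18 - 108 = -126)
k(Y, K) = -120 - K (k(Y, K) = 6 + (-126 - K) = -120 - K)
Z - k((-1 + 0)², -20) = -2114 - (-120 - 1*(-20)) = -2114 - (-120 + 20) = -2114 - 1*(-100) = -2114 + 100 = -2014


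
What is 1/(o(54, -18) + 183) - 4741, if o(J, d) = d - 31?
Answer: -635293/134 ≈ -4741.0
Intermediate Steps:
o(J, d) = -31 + d
1/(o(54, -18) + 183) - 4741 = 1/((-31 - 18) + 183) - 4741 = 1/(-49 + 183) - 4741 = 1/134 - 4741 = -635293/134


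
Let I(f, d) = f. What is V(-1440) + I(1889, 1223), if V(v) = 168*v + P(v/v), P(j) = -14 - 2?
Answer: -240047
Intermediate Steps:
P(j) = -16
V(v) = -16 + 168*v (V(v) = 168*v - 16 = -16 + 168*v)
V(-1440) + I(1889, 1223) = (-16 + 168*(-1440)) + 1889 = (-16 - 241920) + 1889 = -241936 + 1889 = -240047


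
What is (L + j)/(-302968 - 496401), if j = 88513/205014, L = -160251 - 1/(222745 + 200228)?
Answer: 4632063327719329/23105863962880506 ≈ 0.20047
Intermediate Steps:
L = -67781846224/422973 (L = -160251 - 1/422973 = -67781846224/422973 ≈ -1.6025e+5)
j = 88513/205014 (j = 88513*(1/205014) = 88513/205014 ≈ 0.43174)
(L + j)/(-302968 - 496401) = (-67781846224/422973 + 88513/205014)/(-302968 - 496401) = -4632063327719329/28905128874/(-799369) = -4632063327719329/28905128874*(-1/799369) = 4632063327719329/23105863962880506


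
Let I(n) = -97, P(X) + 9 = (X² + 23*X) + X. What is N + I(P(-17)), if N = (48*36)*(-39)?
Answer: -67489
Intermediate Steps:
P(X) = -9 + X² + 24*X (P(X) = -9 + ((X² + 23*X) + X) = -9 + (X² + 24*X) = -9 + X² + 24*X)
N = -67392 (N = 1728*(-39) = -67392)
N + I(P(-17)) = -67392 - 97 = -67489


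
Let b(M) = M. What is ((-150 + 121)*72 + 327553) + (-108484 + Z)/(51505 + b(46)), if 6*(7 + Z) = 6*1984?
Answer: 16777939708/51551 ≈ 3.2546e+5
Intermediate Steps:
Z = 1977 (Z = -7 + (6*1984)/6 = -7 + (⅙)*11904 = -7 + 1984 = 1977)
((-150 + 121)*72 + 327553) + (-108484 + Z)/(51505 + b(46)) = ((-150 + 121)*72 + 327553) + (-108484 + 1977)/(51505 + 46) = (-29*72 + 327553) - 106507/51551 = (-2088 + 327553) - 106507*1/51551 = 325465 - 106507/51551 = 16777939708/51551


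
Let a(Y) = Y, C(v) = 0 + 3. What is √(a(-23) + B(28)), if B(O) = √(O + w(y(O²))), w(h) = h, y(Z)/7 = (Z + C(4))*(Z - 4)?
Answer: √(-23 + 2*√1074262) ≈ 45.276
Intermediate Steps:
C(v) = 3
y(Z) = 7*(-4 + Z)*(3 + Z) (y(Z) = 7*((Z + 3)*(Z - 4)) = 7*((3 + Z)*(-4 + Z)) = 7*((-4 + Z)*(3 + Z)) = 7*(-4 + Z)*(3 + Z))
B(O) = √(-84 + O - 7*O² + 7*O⁴) (B(O) = √(O + (-84 - 7*O² + 7*(O²)²)) = √(O + (-84 - 7*O² + 7*O⁴)) = √(-84 + O - 7*O² + 7*O⁴))
√(a(-23) + B(28)) = √(-23 + √(-84 + 28 - 7*28² + 7*28⁴)) = √(-23 + √(-84 + 28 - 7*784 + 7*614656)) = √(-23 + √(-84 + 28 - 5488 + 4302592)) = √(-23 + √4297048) = √(-23 + 2*√1074262)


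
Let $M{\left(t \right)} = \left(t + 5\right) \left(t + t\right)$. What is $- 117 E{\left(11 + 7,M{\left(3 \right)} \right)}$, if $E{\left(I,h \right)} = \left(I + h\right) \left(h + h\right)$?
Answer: $-741312$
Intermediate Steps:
$M{\left(t \right)} = 2 t \left(5 + t\right)$ ($M{\left(t \right)} = \left(5 + t\right) 2 t = 2 t \left(5 + t\right)$)
$E{\left(I,h \right)} = 2 h \left(I + h\right)$ ($E{\left(I,h \right)} = \left(I + h\right) 2 h = 2 h \left(I + h\right)$)
$- 117 E{\left(11 + 7,M{\left(3 \right)} \right)} = - 117 \cdot 2 \cdot 2 \cdot 3 \left(5 + 3\right) \left(\left(11 + 7\right) + 2 \cdot 3 \left(5 + 3\right)\right) = - 117 \cdot 2 \cdot 2 \cdot 3 \cdot 8 \left(18 + 2 \cdot 3 \cdot 8\right) = - 117 \cdot 2 \cdot 48 \left(18 + 48\right) = - 117 \cdot 2 \cdot 48 \cdot 66 = \left(-117\right) 6336 = -741312$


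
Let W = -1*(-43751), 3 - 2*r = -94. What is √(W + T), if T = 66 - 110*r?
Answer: √38482 ≈ 196.17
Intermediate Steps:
r = 97/2 (r = 3/2 - ½*(-94) = 3/2 + 47 = 97/2 ≈ 48.500)
T = -5269 (T = 66 - 110*97/2 = 66 - 5335 = -5269)
W = 43751
√(W + T) = √(43751 - 5269) = √38482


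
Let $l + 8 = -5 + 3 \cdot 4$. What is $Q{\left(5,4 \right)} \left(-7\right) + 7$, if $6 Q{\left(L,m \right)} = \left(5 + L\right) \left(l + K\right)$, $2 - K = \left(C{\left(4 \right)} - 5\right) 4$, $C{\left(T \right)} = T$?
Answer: $- \frac{154}{3} \approx -51.333$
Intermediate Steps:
$l = -1$ ($l = -8 + \left(-5 + 3 \cdot 4\right) = -8 + \left(-5 + 12\right) = -8 + 7 = -1$)
$K = 6$ ($K = 2 - \left(4 - 5\right) 4 = 2 - \left(-1\right) 4 = 2 - -4 = 2 + 4 = 6$)
$Q{\left(L,m \right)} = \frac{25}{6} + \frac{5 L}{6}$ ($Q{\left(L,m \right)} = \frac{\left(5 + L\right) \left(-1 + 6\right)}{6} = \frac{\left(5 + L\right) 5}{6} = \frac{25 + 5 L}{6} = \frac{25}{6} + \frac{5 L}{6}$)
$Q{\left(5,4 \right)} \left(-7\right) + 7 = \left(\frac{25}{6} + \frac{5}{6} \cdot 5\right) \left(-7\right) + 7 = \left(\frac{25}{6} + \frac{25}{6}\right) \left(-7\right) + 7 = \frac{25}{3} \left(-7\right) + 7 = - \frac{175}{3} + 7 = - \frac{154}{3}$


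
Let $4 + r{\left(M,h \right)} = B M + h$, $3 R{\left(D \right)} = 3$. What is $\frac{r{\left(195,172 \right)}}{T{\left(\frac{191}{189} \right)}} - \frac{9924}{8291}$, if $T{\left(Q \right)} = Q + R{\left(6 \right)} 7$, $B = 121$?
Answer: $\frac{37221572301}{12552574} \approx 2965.3$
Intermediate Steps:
$R{\left(D \right)} = 1$ ($R{\left(D \right)} = \frac{1}{3} \cdot 3 = 1$)
$T{\left(Q \right)} = 7 + Q$ ($T{\left(Q \right)} = Q + 1 \cdot 7 = Q + 7 = 7 + Q$)
$r{\left(M,h \right)} = -4 + h + 121 M$ ($r{\left(M,h \right)} = -4 + \left(121 M + h\right) = -4 + \left(h + 121 M\right) = -4 + h + 121 M$)
$\frac{r{\left(195,172 \right)}}{T{\left(\frac{191}{189} \right)}} - \frac{9924}{8291} = \frac{-4 + 172 + 121 \cdot 195}{7 + \frac{191}{189}} - \frac{9924}{8291} = \frac{-4 + 172 + 23595}{7 + 191 \cdot \frac{1}{189}} - \frac{9924}{8291} = \frac{23763}{7 + \frac{191}{189}} - \frac{9924}{8291} = \frac{23763}{\frac{1514}{189}} - \frac{9924}{8291} = 23763 \cdot \frac{189}{1514} - \frac{9924}{8291} = \frac{4491207}{1514} - \frac{9924}{8291} = \frac{37221572301}{12552574}$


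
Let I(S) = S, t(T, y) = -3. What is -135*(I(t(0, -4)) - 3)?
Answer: 810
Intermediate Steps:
-135*(I(t(0, -4)) - 3) = -135*(-3 - 3) = -135*(-6) = 810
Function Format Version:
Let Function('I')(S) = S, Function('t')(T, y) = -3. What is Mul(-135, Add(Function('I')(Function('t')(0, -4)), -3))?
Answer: 810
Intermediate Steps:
Mul(-135, Add(Function('I')(Function('t')(0, -4)), -3)) = Mul(-135, Add(-3, -3)) = Mul(-135, -6) = 810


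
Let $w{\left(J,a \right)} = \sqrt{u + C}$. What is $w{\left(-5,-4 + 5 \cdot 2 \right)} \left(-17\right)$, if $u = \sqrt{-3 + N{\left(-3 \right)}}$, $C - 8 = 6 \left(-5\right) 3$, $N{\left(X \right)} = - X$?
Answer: $- 17 i \sqrt{82} \approx - 153.94 i$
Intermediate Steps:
$C = -82$ ($C = 8 + 6 \left(-5\right) 3 = 8 - 90 = -82$)
$u = 0$ ($u = \sqrt{-3 - -3} = \sqrt{-3 + 3} = \sqrt{0} = 0$)
$w{\left(J,a \right)} = i \sqrt{82}$ ($w{\left(J,a \right)} = \sqrt{0 - 82} = \sqrt{-82} = i \sqrt{82}$)
$w{\left(-5,-4 + 5 \cdot 2 \right)} \left(-17\right) = i \sqrt{82} \left(-17\right) = - 17 i \sqrt{82}$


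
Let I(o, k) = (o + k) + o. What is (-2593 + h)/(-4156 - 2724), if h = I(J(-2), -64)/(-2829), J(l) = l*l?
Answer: 7335541/19463520 ≈ 0.37689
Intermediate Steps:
J(l) = l²
I(o, k) = k + 2*o (I(o, k) = (k + o) + o = k + 2*o)
h = 56/2829 (h = (-64 + 2*(-2)²)/(-2829) = (-64 + 2*4)*(-1/2829) = (-64 + 8)*(-1/2829) = -56*(-1/2829) = 56/2829 ≈ 0.019795)
(-2593 + h)/(-4156 - 2724) = (-2593 + 56/2829)/(-4156 - 2724) = -7335541/2829/(-6880) = -7335541/2829*(-1/6880) = 7335541/19463520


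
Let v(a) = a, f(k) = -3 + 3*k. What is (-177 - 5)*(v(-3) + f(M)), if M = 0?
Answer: 1092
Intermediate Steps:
(-177 - 5)*(v(-3) + f(M)) = (-177 - 5)*(-3 + (-3 + 3*0)) = -182*(-3 + (-3 + 0)) = -182*(-3 - 3) = -182*(-6) = 1092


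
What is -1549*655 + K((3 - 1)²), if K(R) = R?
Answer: -1014591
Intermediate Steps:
-1549*655 + K((3 - 1)²) = -1549*655 + (3 - 1)² = -1014595 + 2² = -1014595 + 4 = -1014591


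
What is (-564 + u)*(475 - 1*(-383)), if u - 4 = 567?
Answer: 6006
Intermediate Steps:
u = 571 (u = 4 + 567 = 571)
(-564 + u)*(475 - 1*(-383)) = (-564 + 571)*(475 - 1*(-383)) = 7*(475 + 383) = 7*858 = 6006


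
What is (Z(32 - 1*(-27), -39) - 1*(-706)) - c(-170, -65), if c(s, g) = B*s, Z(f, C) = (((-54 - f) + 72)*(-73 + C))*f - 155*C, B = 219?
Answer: 314909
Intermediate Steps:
Z(f, C) = -155*C + f*(-73 + C)*(18 - f) (Z(f, C) = ((18 - f)*(-73 + C))*f - 155*C = ((-73 + C)*(18 - f))*f - 155*C = f*(-73 + C)*(18 - f) - 155*C = -155*C + f*(-73 + C)*(18 - f))
c(s, g) = 219*s
(Z(32 - 1*(-27), -39) - 1*(-706)) - c(-170, -65) = ((-1314*(32 - 1*(-27)) - 155*(-39) + 73*(32 - 1*(-27))² - 1*(-39)*(32 - 1*(-27))² + 18*(-39)*(32 - 1*(-27))) - 1*(-706)) - 219*(-170) = ((-1314*(32 + 27) + 6045 + 73*(32 + 27)² - 1*(-39)*(32 + 27)² + 18*(-39)*(32 + 27)) + 706) - 1*(-37230) = ((-1314*59 + 6045 + 73*59² - 1*(-39)*59² + 18*(-39)*59) + 706) + 37230 = ((-77526 + 6045 + 73*3481 - 1*(-39)*3481 - 41418) + 706) + 37230 = ((-77526 + 6045 + 254113 + 135759 - 41418) + 706) + 37230 = (276973 + 706) + 37230 = 277679 + 37230 = 314909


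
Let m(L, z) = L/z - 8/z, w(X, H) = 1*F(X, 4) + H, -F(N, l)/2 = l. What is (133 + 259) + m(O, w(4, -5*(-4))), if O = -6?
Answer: 2345/6 ≈ 390.83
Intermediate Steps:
F(N, l) = -2*l
w(X, H) = -8 + H (w(X, H) = 1*(-2*4) + H = 1*(-8) + H = -8 + H)
m(L, z) = -8/z + L/z
(133 + 259) + m(O, w(4, -5*(-4))) = (133 + 259) + (-8 - 6)/(-8 - 5*(-4)) = 392 - 14/(-8 + 20) = 392 - 14/12 = 392 + (1/12)*(-14) = 392 - 7/6 = 2345/6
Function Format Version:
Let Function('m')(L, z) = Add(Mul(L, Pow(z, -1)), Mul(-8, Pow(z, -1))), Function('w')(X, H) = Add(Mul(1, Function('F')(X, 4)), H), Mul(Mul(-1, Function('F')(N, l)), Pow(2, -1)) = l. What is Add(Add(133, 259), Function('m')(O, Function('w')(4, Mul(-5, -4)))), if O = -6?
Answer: Rational(2345, 6) ≈ 390.83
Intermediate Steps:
Function('F')(N, l) = Mul(-2, l)
Function('w')(X, H) = Add(-8, H) (Function('w')(X, H) = Add(Mul(1, Mul(-2, 4)), H) = Add(Mul(1, -8), H) = Add(-8, H))
Function('m')(L, z) = Add(Mul(-8, Pow(z, -1)), Mul(L, Pow(z, -1)))
Add(Add(133, 259), Function('m')(O, Function('w')(4, Mul(-5, -4)))) = Add(Add(133, 259), Mul(Pow(Add(-8, Mul(-5, -4)), -1), Add(-8, -6))) = Add(392, Mul(Pow(Add(-8, 20), -1), -14)) = Add(392, Mul(Pow(12, -1), -14)) = Add(392, Mul(Rational(1, 12), -14)) = Add(392, Rational(-7, 6)) = Rational(2345, 6)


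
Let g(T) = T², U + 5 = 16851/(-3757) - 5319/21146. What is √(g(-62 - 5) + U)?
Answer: √97824489172321262/4673266 ≈ 66.927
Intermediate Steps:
U = -773542339/79445522 (U = -5 + (16851/(-3757) - 5319/21146) = -5 + (16851*(-1/3757) - 5319*1/21146) = -5 + (-16851/3757 - 5319/21146) = -5 - 376314729/79445522 = -773542339/79445522 ≈ -9.7368)
√(g(-62 - 5) + U) = √((-62 - 5)² - 773542339/79445522) = √((-67)² - 773542339/79445522) = √(4489 - 773542339/79445522) = √(355857405919/79445522) = √97824489172321262/4673266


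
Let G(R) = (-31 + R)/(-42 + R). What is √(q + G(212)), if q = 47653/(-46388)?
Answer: 3*√16167203745/1971490 ≈ 0.19348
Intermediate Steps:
q = -47653/46388 (q = 47653*(-1/46388) = -47653/46388 ≈ -1.0273)
G(R) = (-31 + R)/(-42 + R)
√(q + G(212)) = √(-47653/46388 + (-31 + 212)/(-42 + 212)) = √(-47653/46388 + 181/170) = √(147609/3942980) = 3*√16167203745/1971490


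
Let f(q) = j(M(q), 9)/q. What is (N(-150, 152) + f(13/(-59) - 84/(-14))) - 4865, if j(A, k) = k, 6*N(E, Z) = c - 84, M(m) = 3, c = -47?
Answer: -9995275/2046 ≈ -4885.3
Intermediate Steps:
N(E, Z) = -131/6 (N(E, Z) = (-47 - 84)/6 = (1/6)*(-131) = -131/6)
f(q) = 9/q
(N(-150, 152) + f(13/(-59) - 84/(-14))) - 4865 = (-131/6 + 9/(13/(-59) - 84/(-14))) - 4865 = (-131/6 + 9/(13*(-1/59) - 84*(-1/14))) - 4865 = (-131/6 + 9/(-13/59 + 6)) - 4865 = (-131/6 + 9/(341/59)) - 4865 = (-131/6 + 9*(59/341)) - 4865 = (-131/6 + 531/341) - 4865 = -41485/2046 - 4865 = -9995275/2046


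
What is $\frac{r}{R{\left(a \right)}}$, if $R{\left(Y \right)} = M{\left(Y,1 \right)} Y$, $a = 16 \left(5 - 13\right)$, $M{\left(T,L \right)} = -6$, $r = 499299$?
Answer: $\frac{166433}{256} \approx 650.13$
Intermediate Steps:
$a = -128$ ($a = 16 \left(-8\right) = -128$)
$R{\left(Y \right)} = - 6 Y$
$\frac{r}{R{\left(a \right)}} = \frac{499299}{\left(-6\right) \left(-128\right)} = \frac{499299}{768} = 499299 \cdot \frac{1}{768} = \frac{166433}{256}$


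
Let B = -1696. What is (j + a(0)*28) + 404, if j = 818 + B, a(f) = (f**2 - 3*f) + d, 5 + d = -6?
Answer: -782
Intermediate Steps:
d = -11 (d = -5 - 6 = -11)
a(f) = -11 + f**2 - 3*f (a(f) = (f**2 - 3*f) - 11 = -11 + f**2 - 3*f)
j = -878 (j = 818 - 1696 = -878)
(j + a(0)*28) + 404 = (-878 + (-11 + 0**2 - 3*0)*28) + 404 = (-878 + (-11 + 0 + 0)*28) + 404 = (-878 - 11*28) + 404 = (-878 - 308) + 404 = -1186 + 404 = -782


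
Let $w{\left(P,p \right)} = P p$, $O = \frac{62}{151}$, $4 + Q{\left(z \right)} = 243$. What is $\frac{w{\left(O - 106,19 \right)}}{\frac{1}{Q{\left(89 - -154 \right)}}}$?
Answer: $- \frac{72401704}{151} \approx -4.7948 \cdot 10^{5}$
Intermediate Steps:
$Q{\left(z \right)} = 239$ ($Q{\left(z \right)} = -4 + 243 = 239$)
$O = \frac{62}{151}$ ($O = 62 \cdot \frac{1}{151} = \frac{62}{151} \approx 0.4106$)
$\frac{w{\left(O - 106,19 \right)}}{\frac{1}{Q{\left(89 - -154 \right)}}} = \frac{\left(\frac{62}{151} - 106\right) 19}{\frac{1}{239}} = \left(\frac{62}{151} - 106\right) 19 \frac{1}{\frac{1}{239}} = \left(- \frac{15944}{151}\right) 19 \cdot 239 = \left(- \frac{302936}{151}\right) 239 = - \frac{72401704}{151}$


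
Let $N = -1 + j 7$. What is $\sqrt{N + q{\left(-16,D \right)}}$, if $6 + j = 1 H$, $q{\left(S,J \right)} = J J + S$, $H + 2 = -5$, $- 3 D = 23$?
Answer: $\frac{i \sqrt{443}}{3} \approx 7.0159 i$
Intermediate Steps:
$D = - \frac{23}{3}$ ($D = \left(- \frac{1}{3}\right) 23 = - \frac{23}{3} \approx -7.6667$)
$H = -7$ ($H = -2 - 5 = -7$)
$q{\left(S,J \right)} = S + J^{2}$ ($q{\left(S,J \right)} = J^{2} + S = S + J^{2}$)
$j = -13$ ($j = -6 + 1 \left(-7\right) = -6 - 7 = -13$)
$N = -92$ ($N = -1 - 91 = -92$)
$\sqrt{N + q{\left(-16,D \right)}} = \sqrt{-92 - \left(16 - \left(- \frac{23}{3}\right)^{2}\right)} = \sqrt{-92 + \left(-16 + \frac{529}{9}\right)} = \sqrt{-92 + \frac{385}{9}} = \sqrt{- \frac{443}{9}} = \frac{i \sqrt{443}}{3}$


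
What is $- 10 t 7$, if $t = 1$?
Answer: $-70$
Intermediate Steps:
$- 10 t 7 = \left(-10\right) 1 \cdot 7 = \left(-10\right) 7 = -70$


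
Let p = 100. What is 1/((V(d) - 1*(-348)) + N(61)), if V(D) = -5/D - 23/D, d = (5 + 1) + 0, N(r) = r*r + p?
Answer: 3/12493 ≈ 0.00024013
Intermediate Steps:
N(r) = 100 + r² (N(r) = r*r + 100 = r² + 100 = 100 + r²)
d = 6 (d = 6 + 0 = 6)
V(D) = -28/D
1/((V(d) - 1*(-348)) + N(61)) = 1/((-28/6 - 1*(-348)) + (100 + 61²)) = 1/((-28*⅙ + 348) + (100 + 3721)) = 1/((-14/3 + 348) + 3821) = 1/(1030/3 + 3821) = 1/(12493/3) = 3/12493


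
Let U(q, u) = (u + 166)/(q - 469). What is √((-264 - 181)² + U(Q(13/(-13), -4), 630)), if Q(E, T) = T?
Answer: √44303558717/473 ≈ 445.00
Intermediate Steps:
U(q, u) = (166 + u)/(-469 + q)
√((-264 - 181)² + U(Q(13/(-13), -4), 630)) = √((-264 - 181)² + (166 + 630)/(-469 - 4)) = √((-445)² + 796/(-473)) = √(198025 - 1/473*796) = √(198025 - 796/473) = √(93665029/473) = √44303558717/473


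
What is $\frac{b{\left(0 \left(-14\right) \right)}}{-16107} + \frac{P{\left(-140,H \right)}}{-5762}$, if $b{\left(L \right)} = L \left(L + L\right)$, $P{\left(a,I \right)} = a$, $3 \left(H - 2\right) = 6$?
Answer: $\frac{70}{2881} \approx 0.024297$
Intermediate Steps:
$H = 4$ ($H = 2 + \frac{1}{3} \cdot 6 = 2 + 2 = 4$)
$b{\left(L \right)} = 2 L^{2}$ ($b{\left(L \right)} = L 2 L = 2 L^{2}$)
$\frac{b{\left(0 \left(-14\right) \right)}}{-16107} + \frac{P{\left(-140,H \right)}}{-5762} = \frac{2 \left(0 \left(-14\right)\right)^{2}}{-16107} - \frac{140}{-5762} = 2 \cdot 0^{2} \left(- \frac{1}{16107}\right) - - \frac{70}{2881} = 2 \cdot 0 \left(- \frac{1}{16107}\right) + \frac{70}{2881} = 0 \left(- \frac{1}{16107}\right) + \frac{70}{2881} = 0 + \frac{70}{2881} = \frac{70}{2881}$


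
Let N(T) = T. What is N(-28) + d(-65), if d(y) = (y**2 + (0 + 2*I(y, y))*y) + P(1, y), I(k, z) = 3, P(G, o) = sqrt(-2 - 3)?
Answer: 3807 + I*sqrt(5) ≈ 3807.0 + 2.2361*I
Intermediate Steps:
P(G, o) = I*sqrt(5) (P(G, o) = sqrt(-5) = I*sqrt(5))
d(y) = y**2 + 6*y + I*sqrt(5) (d(y) = (y**2 + (0 + 2*3)*y) + I*sqrt(5) = (y**2 + (0 + 6)*y) + I*sqrt(5) = (y**2 + 6*y) + I*sqrt(5) = y**2 + 6*y + I*sqrt(5))
N(-28) + d(-65) = -28 + ((-65)**2 + 6*(-65) + I*sqrt(5)) = -28 + (4225 - 390 + I*sqrt(5)) = -28 + (3835 + I*sqrt(5)) = 3807 + I*sqrt(5)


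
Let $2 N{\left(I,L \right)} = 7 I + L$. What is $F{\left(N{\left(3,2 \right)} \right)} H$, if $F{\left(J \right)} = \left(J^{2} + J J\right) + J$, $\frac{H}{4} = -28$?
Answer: $-30912$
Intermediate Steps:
$N{\left(I,L \right)} = \frac{L}{2} + \frac{7 I}{2}$ ($N{\left(I,L \right)} = \frac{7 I + L}{2} = \frac{L + 7 I}{2} = \frac{L}{2} + \frac{7 I}{2}$)
$H = -112$ ($H = 4 \left(-28\right) = -112$)
$F{\left(J \right)} = J + 2 J^{2}$ ($F{\left(J \right)} = \left(J^{2} + J^{2}\right) + J = 2 J^{2} + J = J + 2 J^{2}$)
$F{\left(N{\left(3,2 \right)} \right)} H = \left(\frac{1}{2} \cdot 2 + \frac{7}{2} \cdot 3\right) \left(1 + 2 \left(\frac{1}{2} \cdot 2 + \frac{7}{2} \cdot 3\right)\right) \left(-112\right) = \left(1 + \frac{21}{2}\right) \left(1 + 2 \left(1 + \frac{21}{2}\right)\right) \left(-112\right) = \frac{23 \left(1 + 2 \cdot \frac{23}{2}\right)}{2} \left(-112\right) = \frac{23 \left(1 + 23\right)}{2} \left(-112\right) = \frac{23}{2} \cdot 24 \left(-112\right) = 276 \left(-112\right) = -30912$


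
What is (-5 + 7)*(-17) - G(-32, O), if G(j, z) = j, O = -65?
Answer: -2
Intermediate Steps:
(-5 + 7)*(-17) - G(-32, O) = (-5 + 7)*(-17) - 1*(-32) = 2*(-17) + 32 = -34 + 32 = -2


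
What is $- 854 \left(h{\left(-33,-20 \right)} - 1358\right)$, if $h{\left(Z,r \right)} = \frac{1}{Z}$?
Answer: $\frac{38272010}{33} \approx 1.1598 \cdot 10^{6}$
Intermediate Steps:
$- 854 \left(h{\left(-33,-20 \right)} - 1358\right) = - 854 \left(\frac{1}{-33} - 1358\right) = - 854 \left(- \frac{1}{33} - 1358\right) = \left(-854\right) \left(- \frac{44815}{33}\right) = \frac{38272010}{33}$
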